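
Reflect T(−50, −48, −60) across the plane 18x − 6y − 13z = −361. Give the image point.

n = (18, −6, −13), |n|² = 529, n·T − (-361) = 529, so t = 529/529 = 1.
Foot F = T − 1·n = (−68, −42, −47); the reflection is 2F − T = (−86, −36, −34).

(-86, -36, -34)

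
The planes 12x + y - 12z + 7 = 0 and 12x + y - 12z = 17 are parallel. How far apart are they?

24/17

With common normal n = (12, 1, -12) (|n| = 17), the distance is |(-7) − 17|/|n| = 24/17.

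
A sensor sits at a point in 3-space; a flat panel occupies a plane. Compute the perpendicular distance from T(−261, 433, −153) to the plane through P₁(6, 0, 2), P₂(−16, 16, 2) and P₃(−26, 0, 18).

P₁P₂ = (−22, 16, 0) and P₁P₃ = (−32, 0, 16), so a normal is n = P₁P₂ × P₁P₃ = (256, 352, 512).
d = |256·(-261) + 352·433 + 512·(-153) − 2560| / √(65536 + 123904 + 262144) = |4704| / 672 = 7.

7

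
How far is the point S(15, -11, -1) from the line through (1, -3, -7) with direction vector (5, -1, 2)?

Direction vector d = (5, -1, 2).
AP = (14, -8, 6); AP·d = 90, |AP|² = 296, |d|² = 30.
distance² = |AP|² − (AP·d)²/|d|² = 296 − 8100/30 = 26, so the distance is √26.

√26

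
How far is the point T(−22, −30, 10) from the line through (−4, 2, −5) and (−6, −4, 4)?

A direction vector is d = (−2, −6, 9).
AP = (−18, −32, 15), and AP × d = (−198, 132, 44).
|AP × d|² = 58564 and |d|² = 121, so the distance is √(58564/121) = √484 = 22.

22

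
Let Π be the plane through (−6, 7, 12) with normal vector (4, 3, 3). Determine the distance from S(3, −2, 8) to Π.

The plane has equation n·(r − (−6, 7, 12)) = 0, i.e. n·r = 33.
Then n·(3, −2, 8) − 33 = −3.
|n| = √(16 + 9 + 9) = √34, so the distance is |-3|/√34 = 3/√34.

3√34/34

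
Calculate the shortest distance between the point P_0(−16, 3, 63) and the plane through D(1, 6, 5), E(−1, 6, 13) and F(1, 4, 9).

DE = (−2, 0, 8) and DF = (0, −2, 4), so a normal is n = DE × DF = (16, 8, 4).
Then n·(−16, 3, 63) − 84 = −64.
|n| = √(256 + 64 + 16) = 4√21, so the distance is |-64|/(4√21) = 16/√21.

16/√21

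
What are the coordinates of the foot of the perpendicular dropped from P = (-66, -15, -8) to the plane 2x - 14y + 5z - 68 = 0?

(-986/15, -253/15, -22/3)

The perpendicular from P has direction n = (2, -14, 5): r = (-66, -15, -8) + λ(2, -14, 5).
Substitute into the plane: n·(P + λn) = 68 gives 38 + 225λ = 68, so λ = 2/15.
Foot = (-66, -15, -8) + (2/15)·(2, -14, 5) = (-986/15, -253/15, -22/3).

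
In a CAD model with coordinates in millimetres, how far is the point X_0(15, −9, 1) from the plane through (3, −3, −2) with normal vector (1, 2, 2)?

The plane has equation n·(r − (3, −3, −2)) = 0, i.e. n·r = -7.
d = |1·15 + 2·(-9) + 2·1 − (-7)| / √(1 + 4 + 4) = |6| / 3 = 2.

2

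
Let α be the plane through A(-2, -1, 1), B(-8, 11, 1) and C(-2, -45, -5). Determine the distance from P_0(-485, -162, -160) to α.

AB = (-6, 12, 0) and AC = (0, -44, -6), so a normal is n = AB × AC = (-72, -36, 264).
Then n·(-485, -162, -160) - 444 = -1932.
|n| = √(5184 + 1296 + 69696) = 276, so the distance is |-1932|/276 = 7.

7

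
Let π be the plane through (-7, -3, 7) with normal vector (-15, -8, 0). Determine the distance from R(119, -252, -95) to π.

6

The plane has equation n·(r − (-7, -3, 7)) = 0, i.e. n·r = 129.
d = |(-15)·119 + (-8)·(-252) − 129| / √(225 + 64 + 0) = |102| / 17 = 6.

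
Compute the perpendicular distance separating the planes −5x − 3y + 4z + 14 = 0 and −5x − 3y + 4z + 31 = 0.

With common normal n = (−5, −3, 4) (|n| = 5√2), the distance is |(-14) − (-31)|/|n| = 17/(5√2).

17/(5√2)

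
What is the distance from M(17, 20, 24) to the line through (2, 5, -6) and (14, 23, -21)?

15√6

A direction vector is d = (12, 18, -15).
AP = (15, 15, 30), and AP × d = (-765, 585, 90).
|AP × d|² = 935550 and |d|² = 693, so the distance is √(935550/693) = √1350 = 15√6.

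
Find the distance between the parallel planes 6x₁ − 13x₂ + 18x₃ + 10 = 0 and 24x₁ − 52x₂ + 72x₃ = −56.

4/23

Divide the second equation by 4 to match normals: 6x₁ − 13x₂ + 18x₃ = -14.
With common normal n = (6, −13, 18) (|n| = 23), the distance is |(-10) − (-14)|/|n| = 4/23.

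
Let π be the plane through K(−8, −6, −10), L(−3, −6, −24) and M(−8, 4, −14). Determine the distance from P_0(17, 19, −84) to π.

KL = (5, 0, −14) and KM = (0, 10, −4), so a normal is n = KL × KM = (140, 20, 50).
Then n·(17, 19, −84) − (−1740) = 300.
|n| = √(19600 + 400 + 2500) = 150, so the distance is |300|/150 = 2.

2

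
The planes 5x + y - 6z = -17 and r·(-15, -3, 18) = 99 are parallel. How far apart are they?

8√62/31

Divide the second equation by -3 to match normals: 5x + y - 6z = -33.
Both planes have normal n = (5, 1, -6), |n| = √62. Any point on the first plane is at distance |(-33) − (-17)|/|n| = 16/√62 = 8√62/31 from the second.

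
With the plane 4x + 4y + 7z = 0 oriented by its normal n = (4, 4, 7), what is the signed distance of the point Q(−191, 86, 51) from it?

-7

n·Q − 0 = -63.
|n| = 9, so the signed distance is -63/9 = -7.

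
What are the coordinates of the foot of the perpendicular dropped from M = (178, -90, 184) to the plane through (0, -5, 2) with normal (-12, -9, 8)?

(3086/17, -1485/17, 3088/17)

The perpendicular from M has direction n = (-12, -9, 8): r = (178, -90, 184) + μ(-12, -9, 8).
Substitute into the plane: n·(M + μn) = 61 gives 146 + 289μ = 61, so μ = -5/17.
Foot = (178, -90, 184) + (-5/17)·(-12, -9, 8) = (3086/17, -1485/17, 3088/17).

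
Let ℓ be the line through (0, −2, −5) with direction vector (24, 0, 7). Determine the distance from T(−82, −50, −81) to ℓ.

Direction vector d = (24, 0, 7).
AP = (−82, −48, −76); AP·d = -2500, |AP|² = 14804, |d|² = 625.
distance² = |AP|² − (AP·d)²/|d|² = 14804 − 6250000/625 = 4804, so the distance is 2√1201.

2√1201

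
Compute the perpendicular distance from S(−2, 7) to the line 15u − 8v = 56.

d = |15·(-2) + (-8)·7 − 56| / √(225 + 64) = |-142|/17 = 142/17.

142/17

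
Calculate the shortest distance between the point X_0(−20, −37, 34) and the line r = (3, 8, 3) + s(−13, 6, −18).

Direction vector d = (−13, 6, −18).
AP = (−23, −45, 31); AP·d = -529, |AP|² = 3515, |d|² = 529.
distance² = |AP|² − (AP·d)²/|d|² = 3515 − 279841/529 = 2986, so the distance is √2986.

√2986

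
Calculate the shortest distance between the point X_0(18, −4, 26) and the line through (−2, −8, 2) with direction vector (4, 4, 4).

4√14

Direction vector d = (4, 4, 4).
AP = (20, 4, 24); AP·d = 192, |AP|² = 992, |d|² = 48.
distance² = |AP|² − (AP·d)²/|d|² = 992 − 36864/48 = 224, so the distance is 4√14.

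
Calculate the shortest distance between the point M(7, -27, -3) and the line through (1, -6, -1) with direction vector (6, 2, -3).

Direction vector d = (6, 2, -3).
AP = (6, -21, -2); AP·d = 0, |AP|² = 481, |d|² = 49.
distance² = |AP|² − (AP·d)²/|d|² = 481 − 0/49 = 481, so the distance is √481.

√481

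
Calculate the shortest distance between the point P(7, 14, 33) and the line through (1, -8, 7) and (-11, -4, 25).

2√178

A direction vector is d = (-12, 4, 18).
AP = (6, 22, 26), and AP × d = (292, -420, 288).
|AP × d|² = 344608 and |d|² = 484, so the distance is √(344608/484) = √712 = 2√178.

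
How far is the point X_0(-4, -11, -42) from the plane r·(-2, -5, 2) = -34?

Normal vector n = (-2, -5, 2), and n·(-4, -11, -42) - (-34) = 13.
|n| = √(4 + 25 + 4) = √33, so the distance is |13|/√33 = 13/√33.

13/√33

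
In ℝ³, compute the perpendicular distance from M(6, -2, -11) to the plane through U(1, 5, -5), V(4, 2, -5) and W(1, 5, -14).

UV = (3, -3, 0) and UW = (0, 0, -9), so a normal is n = UV × UW = (27, 27, 0).
n = (27, 27, 0); n·P − 162 = -54; |n| = 27√2; distance = 54/(27√2) = √2.

√2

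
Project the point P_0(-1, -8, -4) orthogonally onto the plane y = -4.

(-1, -4, -4)

n = (0, 1, 0), |n|² = 1, and n·P_0 − (-4) = -4.
t = -4/1 = -4, so the foot is P_0 − t·n = (-1, -8, -4) − (-4)·(0, 1, 0) = (-1, -4, -4).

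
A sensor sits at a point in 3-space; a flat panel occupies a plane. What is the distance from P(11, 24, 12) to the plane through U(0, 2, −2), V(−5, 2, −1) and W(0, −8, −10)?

UV = (−5, 0, 1) and UW = (0, −10, −8), so a normal is n = UV × UW = (10, −40, 50).
n = (10, −40, 50); n·P − (-180) = -70; |n| = 10√42; distance = 70/(10√42) = √42/6.

√42/6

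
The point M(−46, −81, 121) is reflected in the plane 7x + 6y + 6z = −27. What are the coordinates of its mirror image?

(-436/11, -831/11, 1391/11)

n = (7, 6, 6), |n|² = 121, n·M − (-27) = -55, so t = -55/121 = -5/11.
Foot F = M − (-5/11)·n = (−471/11, −861/11, 1361/11); the reflection is 2F − M = (−436/11, −831/11, 1391/11).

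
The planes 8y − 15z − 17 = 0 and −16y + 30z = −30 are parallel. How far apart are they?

2/17

Divide the second equation by -2 to match normals: 8y − 15z = 15.
With common normal n = (0, 8, −15) (|n| = 17), the distance is |17 − 15|/|n| = 2/17.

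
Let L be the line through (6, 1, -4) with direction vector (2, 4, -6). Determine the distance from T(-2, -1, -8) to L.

2√21

Direction vector d = (2, 4, -6).
AP = (-8, -2, -4); AP·d = 0, |AP|² = 84, |d|² = 56.
distance² = |AP|² − (AP·d)²/|d|² = 84 − 0/56 = 84, so the distance is 2√21.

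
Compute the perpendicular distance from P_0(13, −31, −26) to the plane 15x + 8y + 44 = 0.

9/17

Normal vector n = (15, 8, 0), and n·(13, −31, −26) − (−44) = −9.
|n| = √(225 + 64 + 0) = 17, so the distance is |-9|/17 = 9/17.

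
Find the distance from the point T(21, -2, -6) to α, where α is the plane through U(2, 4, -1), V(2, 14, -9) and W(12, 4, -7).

UV = (0, 10, -8) and UW = (10, 0, -6), so a normal is n = UV × UW = (-60, -80, -100).
Then n·(21, -2, -6) - (-340) = -160.
|n| = √(3600 + 6400 + 10000) = 100√2, so the distance is |-160|/(100√2) = 4√2/5.

4√2/5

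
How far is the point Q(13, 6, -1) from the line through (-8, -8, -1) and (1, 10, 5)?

14

A direction vector is d = (9, 18, 6).
AP = (21, 14, 0); AP·d = 441, |AP|² = 637, |d|² = 441.
distance² = |AP|² − (AP·d)²/|d|² = 637 − 194481/441 = 196, so the distance is 14.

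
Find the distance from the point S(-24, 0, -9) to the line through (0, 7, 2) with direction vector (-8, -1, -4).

Direction vector d = (-8, -1, -4).
AP = (-24, -7, -11), and AP × d = (17, -8, -32).
|AP × d|² = 1377 and |d|² = 81, so the distance is √(1377/81) = √17.

√17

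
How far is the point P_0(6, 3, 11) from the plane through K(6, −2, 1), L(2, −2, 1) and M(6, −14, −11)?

5√2/2

KL = (−4, 0, 0) and KM = (0, −12, −12), so a normal is n = KL × KM = (0, −48, 48).
Then n·(6, 3, 11) − 144 = 240.
|n| = √(0 + 2304 + 2304) = 48√2, so the distance is |240|/(48√2) = 5/√2.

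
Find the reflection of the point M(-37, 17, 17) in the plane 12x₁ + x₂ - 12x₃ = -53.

With n = (12, 1, -12), the signed offset is (n·M − (-53))/|n|² = -578/289 = -2.
M' = M − 2t·n = (-37, 17, 17) − (-4)·(12, 1, -12) = (11, 21, -31).

(11, 21, -31)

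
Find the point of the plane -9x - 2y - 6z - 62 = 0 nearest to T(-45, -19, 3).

The perpendicular from T has direction n = (-9, -2, -6): r = (-45, -19, 3) + μ(-9, -2, -6).
Substitute into the plane: n·(T + μn) = 62 gives 425 + 121μ = 62, so μ = -3.
Foot = (-45, -19, 3) + (-3)·(-9, -2, -6) = (-18, -13, 21).

(-18, -13, 21)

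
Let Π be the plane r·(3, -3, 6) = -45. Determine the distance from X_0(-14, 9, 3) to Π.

√6/3

d = |3·(-14) + (-3)·9 + 6·3 − (-45)| / √(9 + 9 + 36) = |-6| / (3√6) = 2/√6.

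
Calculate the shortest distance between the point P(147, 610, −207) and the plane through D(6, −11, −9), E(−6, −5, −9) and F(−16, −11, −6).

DE = (−12, 6, 0) and DF = (−22, 0, 3), so a normal is n = DE × DF = (18, 36, 132).
Then n·(147, 610, −207) − (−1476) = −1242.
|n| = √(324 + 1296 + 17424) = 138, so the distance is |-1242|/138 = 9.

9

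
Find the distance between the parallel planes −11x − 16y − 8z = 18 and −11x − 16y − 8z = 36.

Both planes have normal n = (−11, −16, −8), |n| = 21. Any point on the first plane is at distance |36 − 18|/|n| = 18/21 = 6/7 from the second.

6/7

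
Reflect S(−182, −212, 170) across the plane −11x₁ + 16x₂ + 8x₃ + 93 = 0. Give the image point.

With n = (−11, 16, 8), the signed offset is (n·S − (-93))/|n|² = 63/441 = 1/7.
S' = S − 2t·n = (−182, −212, 170) − (2/7)·(−11, 16, 8) = (−1252/7, −1516/7, 1174/7).

(-1252/7, -1516/7, 1174/7)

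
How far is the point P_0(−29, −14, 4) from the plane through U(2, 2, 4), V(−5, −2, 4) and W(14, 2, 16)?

4/3

UV = (−7, −4, 0) and UW = (12, 0, 12), so a normal is n = UV × UW = (−48, 84, 48).
n = (−48, 84, 48); n·P − 264 = 144; |n| = 108; distance = 144/108 = 4/3.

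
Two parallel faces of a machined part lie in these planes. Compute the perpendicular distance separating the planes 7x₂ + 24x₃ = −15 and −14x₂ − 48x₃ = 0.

Divide the second equation by -2 to match normals: 7x₂ + 24x₃ = 0.
With common normal n = (0, 7, 24) (|n| = 25), the distance is |(-15) − 0|/|n| = 15/25 = 3/5.

3/5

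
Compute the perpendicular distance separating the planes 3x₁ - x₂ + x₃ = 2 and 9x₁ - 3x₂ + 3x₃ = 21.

Divide the second equation by 3 to match normals: 3x₁ - x₂ + x₃ = 7.
With common normal n = (3, -1, 1) (|n| = √11), the distance is |2 − 7|/|n| = 5/√11.

5/√11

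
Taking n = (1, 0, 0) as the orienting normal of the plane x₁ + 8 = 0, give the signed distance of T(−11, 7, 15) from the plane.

-3

n·T − (-8) = -3.
|n| = 1, so the signed distance is -3/1 = -3.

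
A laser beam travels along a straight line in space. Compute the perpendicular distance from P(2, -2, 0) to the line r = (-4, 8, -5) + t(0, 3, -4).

√61

Direction vector d = (0, 3, -4).
AP = (6, -10, 5), and AP × d = (25, 24, 18).
|AP × d|² = 1525 and |d|² = 25, so the distance is √(1525/25) = √61.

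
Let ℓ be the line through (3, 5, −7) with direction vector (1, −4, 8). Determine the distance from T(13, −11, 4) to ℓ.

3√17

Direction vector d = (1, −4, 8).
AP = (10, −16, 11), and AP × d = (−84, −69, −24).
|AP × d|² = 12393 and |d|² = 81, so the distance is √(12393/81) = √153 = 3√17.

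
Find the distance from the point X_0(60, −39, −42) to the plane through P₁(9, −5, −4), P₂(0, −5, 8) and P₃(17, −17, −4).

2/17

P₁P₂ = (−9, 0, 12) and P₁P₃ = (8, −12, 0), so a normal is n = P₁P₂ × P₁P₃ = (144, 96, 108).
Then n·(60, −39, −42) − 384 = −24.
|n| = √(20736 + 9216 + 11664) = 204, so the distance is |-24|/204 = 2/17.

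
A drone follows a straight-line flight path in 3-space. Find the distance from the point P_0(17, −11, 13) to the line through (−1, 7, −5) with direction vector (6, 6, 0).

18√3

Direction vector d = (6, 6, 0).
AP = (18, −18, 18); AP·d = 0, |AP|² = 972, |d|² = 72.
distance² = |AP|² − (AP·d)²/|d|² = 972 − 0/72 = 972, so the distance is 18√3.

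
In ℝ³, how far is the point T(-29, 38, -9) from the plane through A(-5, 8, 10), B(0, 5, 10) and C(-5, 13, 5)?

AB = (5, -3, 0) and AC = (0, 5, -5), so a normal is n = AB × AC = (15, 25, 25).
n = (15, 25, 25); n·P − 375 = -85; |n| = 5√59; distance = 85/(5√59) = 17/√59.

17/√59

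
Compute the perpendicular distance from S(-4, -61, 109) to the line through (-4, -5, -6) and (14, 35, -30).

A direction vector is d = (18, 40, -24).
AP = (0, -56, 115); AP·d = -5000, |AP|² = 16361, |d|² = 2500.
distance² = |AP|² − (AP·d)²/|d|² = 16361 − 25000000/2500 = 6361, so the distance is √6361.

√6361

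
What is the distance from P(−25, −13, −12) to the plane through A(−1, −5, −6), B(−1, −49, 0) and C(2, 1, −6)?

AB = (0, −44, 6) and AC = (3, 6, 0), so a normal is n = AB × AC = (−36, 18, 132).
Then n·(−25, −13, −12) − (−846) = −72.
|n| = √(1296 + 324 + 17424) = 138, so the distance is |-72|/138 = 12/23.

12/23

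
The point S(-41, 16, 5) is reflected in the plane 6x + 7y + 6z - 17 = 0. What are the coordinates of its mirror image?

(-29, 30, 17)

With n = (6, 7, 6), the signed offset is (n·S − 17)/|n|² = -121/121 = -1.
S' = S − 2t·n = (-41, 16, 5) − (-2)·(6, 7, 6) = (-29, 30, 17).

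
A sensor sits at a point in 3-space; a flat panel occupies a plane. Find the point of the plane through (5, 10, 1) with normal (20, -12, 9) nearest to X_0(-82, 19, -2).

(-22, -17, 25)

n = (20, -12, 9), |n|² = 625, and n·X_0 − (-11) = -1875.
t = -1875/625 = -3, so the foot is X_0 − t·n = (-82, 19, -2) − (-3)·(20, -12, 9) = (-22, -17, 25).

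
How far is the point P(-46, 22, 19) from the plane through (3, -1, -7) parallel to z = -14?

Parallel planes share the normal n = (0, 0, 1); since (3, -1, -7) lies on the plane, its equation is z = -7.
d = |1·19 − (-7)| / √(0 + 0 + 1) = |26| / 1 = 26.

26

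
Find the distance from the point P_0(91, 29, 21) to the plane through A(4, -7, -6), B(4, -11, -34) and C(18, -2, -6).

AB = (0, -4, -28) and AC = (14, 5, 0), so a normal is n = AB × AC = (140, -392, 56).
n = (140, -392, 56); n·P − 2968 = -420; |n| = 420; distance = 420/420 = 1.

1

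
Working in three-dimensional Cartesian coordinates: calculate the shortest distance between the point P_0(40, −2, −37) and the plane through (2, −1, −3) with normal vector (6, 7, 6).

The plane has equation n·(r − (2, −1, −3)) = 0, i.e. n·r = -13.
d = |6·40 + 7·(-2) + 6·(-37) − (-13)| / √(36 + 49 + 36) = |17| / 11 = 17/11.

17/11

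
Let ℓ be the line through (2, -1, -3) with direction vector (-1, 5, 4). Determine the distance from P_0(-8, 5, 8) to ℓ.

Direction vector d = (-1, 5, 4).
AP = (-10, 6, 11), and AP × d = (-31, 29, -44).
|AP × d|² = 3738 and |d|² = 42, so the distance is √(3738/42) = √89.

√89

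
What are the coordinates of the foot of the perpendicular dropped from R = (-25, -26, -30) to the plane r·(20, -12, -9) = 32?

n = (20, -12, -9), |n|² = 625, and n·R − 32 = 50.
t = 50/625 = 2/25, so the foot is R − t·n = (-25, -26, -30) − (2/25)·(20, -12, -9) = (-133/5, -626/25, -732/25).

(-133/5, -626/25, -732/25)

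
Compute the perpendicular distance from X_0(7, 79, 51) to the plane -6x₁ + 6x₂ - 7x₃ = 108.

d = |(-6)·7 + 6·79 + (-7)·51 − 108| / √(36 + 36 + 49) = |-33| / 11 = 3.

3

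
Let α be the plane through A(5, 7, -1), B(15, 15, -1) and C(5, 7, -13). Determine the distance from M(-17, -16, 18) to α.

27/√41

AB = (10, 8, 0) and AC = (0, 0, -12), so a normal is n = AB × AC = (-96, 120, 0).
Then n·(-17, -16, 18) - 360 = -648.
|n| = √(9216 + 14400 + 0) = 24√41, so the distance is |-648|/(24√41) = 27√41/41.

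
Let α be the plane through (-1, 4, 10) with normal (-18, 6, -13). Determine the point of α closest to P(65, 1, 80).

(-7, 25, 28)

n = (-18, 6, -13), |n|² = 529, and n·P − (-88) = -2116.
t = -2116/529 = -4, so the foot is P − t·n = (65, 1, 80) − (-4)·(-18, 6, -13) = (-7, 25, 28).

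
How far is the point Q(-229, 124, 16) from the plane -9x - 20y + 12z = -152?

3

n = (-9, -20, 12); n·P − (-152) = -75; |n| = 25; distance = 75/25 = 3.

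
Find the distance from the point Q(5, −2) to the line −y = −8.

10

The normal to the line is n = (0, −1) with |n| = 1.
|n·Q − (-8)| = |2 − (-8)| = 10, so the distance is 10/1 = 10.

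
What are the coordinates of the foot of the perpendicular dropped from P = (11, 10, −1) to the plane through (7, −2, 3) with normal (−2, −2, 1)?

(3, 2, 3)

The perpendicular from P has direction n = (−2, −2, 1): r = (11, 10, −1) + λ(−2, −2, 1).
Substitute into the plane: n·(P + λn) = -7 gives -43 + 9λ = -7, so λ = 4.
Foot = (11, 10, −1) + 4·(−2, −2, 1) = (3, 2, 3).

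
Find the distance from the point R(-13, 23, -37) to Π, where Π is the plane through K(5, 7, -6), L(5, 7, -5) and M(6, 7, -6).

16

KL = (0, 0, 1) and KM = (1, 0, 0), so a normal is n = KL × KM = (0, 1, 0).
n = (0, 1, 0); n·P − 7 = 16; |n| = 1; distance = 16/1 = 16.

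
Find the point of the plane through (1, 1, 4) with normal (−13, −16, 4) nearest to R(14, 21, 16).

The perpendicular from R has direction n = (−13, −16, 4): r = (14, 21, 16) + t(−13, −16, 4).
Substitute into the plane: n·(R + tn) = -13 gives -454 + 441t = -13, so t = 1.
Foot = (14, 21, 16) + 1·(−13, −16, 4) = (1, 5, 20).

(1, 5, 20)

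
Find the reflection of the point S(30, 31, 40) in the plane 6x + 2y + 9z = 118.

With n = (6, 2, 9), the signed offset is (n·S − 118)/|n|² = 484/121 = 4.
S' = S − 2t·n = (30, 31, 40) − 8·(6, 2, 9) = (-18, 15, -32).

(-18, 15, -32)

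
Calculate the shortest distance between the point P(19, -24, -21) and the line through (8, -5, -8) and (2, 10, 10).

√66

A direction vector is d = (-6, 15, 18).
AP = (11, -19, -13), and AP × d = (-147, -120, 51).
|AP × d|² = 38610 and |d|² = 585, so the distance is √(38610/585) = √66.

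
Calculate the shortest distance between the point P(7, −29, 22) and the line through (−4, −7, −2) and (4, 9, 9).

A direction vector is d = (8, 16, 11).
AP = (11, −22, 24), and AP × d = (−626, 71, 352).
|AP × d|² = 520821 and |d|² = 441, so the distance is √(520821/441) = √1181.

√1181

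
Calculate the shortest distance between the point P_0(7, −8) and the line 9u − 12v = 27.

44/5

The normal to the line is n = (9, −12) with |n| = 15.
|n·P_0 − 27| = |159 − 27| = 132, so the distance is 132/15 = 44/5.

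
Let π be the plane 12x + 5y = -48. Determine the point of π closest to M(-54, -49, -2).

The perpendicular from M has direction n = (12, 5, 0): r = (-54, -49, -2) + λ(12, 5, 0).
Substitute into the plane: n·(M + λn) = -48 gives -893 + 169λ = -48, so λ = 5.
Foot = (-54, -49, -2) + 5·(12, 5, 0) = (6, -24, -2).

(6, -24, -2)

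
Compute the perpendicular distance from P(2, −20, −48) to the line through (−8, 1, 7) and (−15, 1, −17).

A direction vector is d = (−7, 0, −24).
AP = (10, −21, −55); AP·d = 1250, |AP|² = 3566, |d|² = 625.
distance² = |AP|² − (AP·d)²/|d|² = 3566 − 1562500/625 = 1066, so the distance is √1066.

√1066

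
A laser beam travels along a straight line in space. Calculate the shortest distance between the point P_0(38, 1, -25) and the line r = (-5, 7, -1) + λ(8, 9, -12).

Direction vector d = (8, 9, -12).
AP = (43, -6, -24), and AP × d = (288, 324, 435).
|AP × d|² = 377145 and |d|² = 289, so the distance is √(377145/289) = √1305 = 3√145.

3√145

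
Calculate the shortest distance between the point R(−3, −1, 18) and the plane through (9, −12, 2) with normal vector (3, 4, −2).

The plane has equation n·(r − (9, −12, 2)) = 0, i.e. n·r = -25.
d = |3·(-3) + 4·(-1) + (-2)·18 − (-25)| / √(9 + 16 + 4) = |-24| / √29 = 24/√29.

24/√29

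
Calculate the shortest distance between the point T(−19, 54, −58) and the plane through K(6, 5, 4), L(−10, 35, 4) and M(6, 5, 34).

KL = (−16, 30, 0) and KM = (0, 0, 30), so a normal is n = KL × KM = (900, 480, 0).
Then n·(−19, 54, −58) − 7800 = 1020.
|n| = √(810000 + 230400 + 0) = 1020, so the distance is |1020|/1020 = 1.

1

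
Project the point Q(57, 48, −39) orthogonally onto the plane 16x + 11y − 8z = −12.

(-7, 4, -7)

The perpendicular from Q has direction n = (16, 11, −8): r = (57, 48, −39) + μ(16, 11, −8).
Substitute into the plane: n·(Q + μn) = -12 gives 1752 + 441μ = -12, so μ = -4.
Foot = (57, 48, −39) + (-4)·(16, 11, −8) = (−7, 4, −7).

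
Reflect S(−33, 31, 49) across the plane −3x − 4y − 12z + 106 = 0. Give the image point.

(-51, 7, -23)

n = (−3, −4, −12), |n|² = 169, n·S − (-106) = -507, so t = -507/169 = -3.
Foot F = S − (-3)·n = (−42, 19, 13); the reflection is 2F − S = (−51, 7, −23).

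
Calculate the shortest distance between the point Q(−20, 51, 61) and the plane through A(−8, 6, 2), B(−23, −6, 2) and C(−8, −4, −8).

AB = (−15, −12, 0) and AC = (0, −10, −10), so a normal is n = AB × AC = (120, −150, 150).
Then n·(−20, 51, 61) − (−1560) = 660.
|n| = √(14400 + 22500 + 22500) = 30√66, so the distance is |660|/(30√66) = √66/3.

√66/3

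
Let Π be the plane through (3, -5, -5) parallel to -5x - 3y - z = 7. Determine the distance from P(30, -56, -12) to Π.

Parallel planes share the normal n = (-5, -3, -1); since (3, -5, -5) lies on the plane, its equation is -5x - 3y - z = 5.
Then n·(30, -56, -12) - 5 = 25.
|n| = √(25 + 9 + 1) = √35, so the distance is |25|/√35 = 25/√35.

5√35/7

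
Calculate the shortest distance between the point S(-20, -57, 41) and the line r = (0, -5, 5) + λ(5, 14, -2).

20√2

Direction vector d = (5, 14, -2).
AP = (-20, -52, 36); AP·d = -900, |AP|² = 4400, |d|² = 225.
distance² = |AP|² − (AP·d)²/|d|² = 4400 − 810000/225 = 800, so the distance is 20√2.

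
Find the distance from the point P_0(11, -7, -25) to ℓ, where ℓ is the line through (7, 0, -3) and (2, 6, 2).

√205

A direction vector is d = (-5, 6, 5).
AP = (4, -7, -22), and AP × d = (97, 90, -11).
|AP × d|² = 17630 and |d|² = 86, so the distance is √(17630/86) = √205.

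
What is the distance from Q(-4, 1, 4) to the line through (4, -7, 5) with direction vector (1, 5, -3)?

√94

Direction vector d = (1, 5, -3).
AP = (-8, 8, -1); AP·d = 35, |AP|² = 129, |d|² = 35.
distance² = |AP|² − (AP·d)²/|d|² = 129 − 1225/35 = 94, so the distance is √94.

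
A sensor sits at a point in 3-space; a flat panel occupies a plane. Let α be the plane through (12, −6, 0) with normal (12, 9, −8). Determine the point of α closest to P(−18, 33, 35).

(-6, 42, 27)

The perpendicular from P has direction n = (12, 9, −8): r = (−18, 33, 35) + t(12, 9, −8).
Substitute into the plane: n·(P + tn) = 90 gives -199 + 289t = 90, so t = 1.
Foot = (−18, 33, 35) + 1·(12, 9, −8) = (−6, 42, 27).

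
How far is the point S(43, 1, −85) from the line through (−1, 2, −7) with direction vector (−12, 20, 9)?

√5521

Direction vector d = (−12, 20, 9).
AP = (44, −1, −78), and AP × d = (1551, 540, 868).
|AP × d|² = 3450625 and |d|² = 625, so the distance is √(3450625/625) = √5521.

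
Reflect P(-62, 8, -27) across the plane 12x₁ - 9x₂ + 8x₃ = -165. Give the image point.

(10, -46, 21)

With n = (12, -9, 8), the signed offset is (n·P − (-165))/|n|² = -867/289 = -3.
P' = P − 2t·n = (-62, 8, -27) − (-6)·(12, -9, 8) = (10, -46, 21).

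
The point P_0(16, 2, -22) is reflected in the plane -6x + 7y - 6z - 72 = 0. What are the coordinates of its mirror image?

With n = (-6, 7, -6), the signed offset is (n·P_0 − 72)/|n|² = -22/121 = -2/11.
P_0' = P_0 − 2t·n = (16, 2, -22) − (-4/11)·(-6, 7, -6) = (152/11, 50/11, -266/11).

(152/11, 50/11, -266/11)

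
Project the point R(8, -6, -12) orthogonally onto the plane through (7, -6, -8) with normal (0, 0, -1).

(8, -6, -8)

n = (0, 0, -1), |n|² = 1, and n·R − 8 = 4.
t = 4/1 = 4, so the foot is R − t·n = (8, -6, -12) − 4·(0, 0, -1) = (8, -6, -8).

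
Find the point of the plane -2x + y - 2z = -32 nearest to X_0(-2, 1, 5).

(4, -2, 11)

n = (-2, 1, -2), |n|² = 9, and n·X_0 − (-32) = 27.
t = 27/9 = 3, so the foot is X_0 − t·n = (-2, 1, 5) − 3·(-2, 1, -2) = (4, -2, 11).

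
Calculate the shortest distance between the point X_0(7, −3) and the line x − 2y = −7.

The normal to the line is n = (1, −2) with |n| = √5.
|n·X_0 − (-7)| = |13 − (-7)| = 20, so the distance is 20/√5 = 4√5.

4√5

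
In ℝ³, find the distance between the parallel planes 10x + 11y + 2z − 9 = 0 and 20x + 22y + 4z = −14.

Divide the second equation by 2 to match normals: 10x + 11y + 2z = -7.
With common normal n = (10, 11, 2) (|n| = 15), the distance is |9 − (-7)|/|n| = 16/15.

16/15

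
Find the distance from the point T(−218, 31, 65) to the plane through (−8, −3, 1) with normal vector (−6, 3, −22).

The plane has equation n·(r − (−8, −3, 1)) = 0, i.e. n·r = 17.
Then n·(−218, 31, 65) − 17 = −46.
|n| = √(36 + 9 + 484) = 23, so the distance is |-46|/23 = 2.

2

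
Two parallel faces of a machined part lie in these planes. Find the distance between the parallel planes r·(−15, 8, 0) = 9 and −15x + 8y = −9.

Both planes have normal n = (−15, 8, 0), |n| = 17. Any point on the first plane is at distance |(-9) − 9|/|n| = 18/17 from the second.

18/17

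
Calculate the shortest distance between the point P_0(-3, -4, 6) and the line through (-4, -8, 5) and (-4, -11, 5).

√2

A direction vector is d = (0, -3, 0).
AP = (1, 4, 1), and AP × d = (3, 0, -3).
|AP × d|² = 18 and |d|² = 9, so the distance is √(18/9) = √2.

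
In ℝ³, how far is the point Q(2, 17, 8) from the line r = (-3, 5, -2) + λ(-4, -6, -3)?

5

Direction vector d = (-4, -6, -3).
AP = (5, 12, 10), and AP × d = (24, -25, 18).
|AP × d|² = 1525 and |d|² = 61, so the distance is √(1525/61) = √25 = 5.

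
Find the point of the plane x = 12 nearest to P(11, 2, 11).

n = (1, 0, 0), |n|² = 1, and n·P − 12 = -1.
t = -1/1 = -1, so the foot is P − t·n = (11, 2, 11) − (-1)·(1, 0, 0) = (12, 2, 11).

(12, 2, 11)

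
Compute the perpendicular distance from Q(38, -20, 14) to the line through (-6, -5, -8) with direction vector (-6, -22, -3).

Direction vector d = (-6, -22, -3).
AP = (44, -15, 22), and AP × d = (529, 0, -1058).
|AP × d|² = 1399205 and |d|² = 529, so the distance is √(1399205/529) = √2645 = 23√5.

23√5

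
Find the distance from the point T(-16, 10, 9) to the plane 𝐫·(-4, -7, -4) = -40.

Normal vector n = (-4, -7, -4), and n·(-16, 10, 9) - (-40) = -2.
|n| = √(16 + 49 + 16) = 9, so the distance is |-2|/9 = 2/9.

2/9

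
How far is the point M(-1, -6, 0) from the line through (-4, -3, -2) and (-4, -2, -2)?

A direction vector is d = (0, 1, 0).
AP = (3, -3, 2), and AP × d = (-2, 0, 3).
|AP × d|² = 13 and |d|² = 1, so the distance is √13.

√13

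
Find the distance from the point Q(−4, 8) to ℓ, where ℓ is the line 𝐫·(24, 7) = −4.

36/25

d = |24·(-4) + 7·8 − (-4)| / √(576 + 49) = |-36|/25 = 36/25.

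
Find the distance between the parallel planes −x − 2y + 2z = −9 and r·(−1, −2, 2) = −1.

Both planes have normal n = (−1, −2, 2), |n| = 3. Any point on the first plane is at distance |(-1) − (-9)|/|n| = 8/3 from the second.

8/3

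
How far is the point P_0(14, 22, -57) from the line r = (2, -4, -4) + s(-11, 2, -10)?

Direction vector d = (-11, 2, -10).
AP = (12, 26, -53), and AP × d = (-154, 703, 310).
|AP × d|² = 614025 and |d|² = 225, so the distance is √(614025/225) = √2729.

√2729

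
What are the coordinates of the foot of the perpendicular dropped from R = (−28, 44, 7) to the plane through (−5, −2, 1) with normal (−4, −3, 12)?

(-356/13, 578/13, 67/13)

The perpendicular from R has direction n = (−4, −3, 12): r = (−28, 44, 7) + μ(−4, −3, 12).
Substitute into the plane: n·(R + μn) = 38 gives 64 + 169μ = 38, so μ = -2/13.
Foot = (−28, 44, 7) + (-2/13)·(−4, −3, 12) = (−356/13, 578/13, 67/13).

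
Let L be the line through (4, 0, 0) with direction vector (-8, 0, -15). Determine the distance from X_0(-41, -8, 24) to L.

√2665

Direction vector d = (-8, 0, -15).
AP = (-45, -8, 24); AP·d = 0, |AP|² = 2665, |d|² = 289.
distance² = |AP|² − (AP·d)²/|d|² = 2665 − 0/289 = 2665, so the distance is √2665.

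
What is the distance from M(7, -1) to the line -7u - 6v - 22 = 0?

The normal to the line is n = (-7, -6) with |n| = √85.
|n·M − 22| = |-43 − 22| = 65, so the distance is 65/√85 = 13√85/17.

65/√85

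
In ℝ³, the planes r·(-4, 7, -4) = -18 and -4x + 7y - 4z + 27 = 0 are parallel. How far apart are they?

1

Both planes have normal n = (-4, 7, -4), |n| = 9. Any point on the first plane is at distance |(-27) − (-18)|/|n| = 9/9 = 1 from the second.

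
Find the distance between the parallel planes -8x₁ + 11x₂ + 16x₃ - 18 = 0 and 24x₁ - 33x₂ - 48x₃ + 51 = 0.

Divide the second equation by -3 to match normals: -8x₁ + 11x₂ + 16x₃ = 17.
With common normal n = (-8, 11, 16) (|n| = 21), the distance is |18 − 17|/|n| = 1/21.

1/21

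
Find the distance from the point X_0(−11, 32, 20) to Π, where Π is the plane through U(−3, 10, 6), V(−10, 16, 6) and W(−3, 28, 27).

UV = (−7, 6, 0) and UW = (0, 18, 21), so a normal is n = UV × UW = (126, 147, −126).
Then n·(−11, 32, 20) − 336 = 462.
|n| = √(15876 + 21609 + 15876) = 231, so the distance is |462|/231 = 2.

2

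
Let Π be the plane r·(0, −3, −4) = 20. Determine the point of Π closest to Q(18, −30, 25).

(18, -168/5, 101/5)

The perpendicular from Q has direction n = (0, −3, −4): r = (18, −30, 25) + λ(0, −3, −4).
Substitute into the plane: n·(Q + λn) = 20 gives -10 + 25λ = 20, so λ = 6/5.
Foot = (18, −30, 25) + (6/5)·(0, −3, −4) = (18, −168/5, 101/5).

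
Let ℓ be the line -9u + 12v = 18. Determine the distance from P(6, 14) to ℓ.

The normal to the line is n = (-9, 12) with |n| = 15.
|n·P − 18| = |114 − 18| = 96, so the distance is 96/15 = 32/5.

32/5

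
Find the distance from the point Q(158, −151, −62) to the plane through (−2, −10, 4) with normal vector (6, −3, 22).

The plane has equation n·(r − (−2, −10, 4)) = 0, i.e. n·r = 106.
n = (6, −3, 22); n·P − 106 = -69; |n| = 23; distance = 69/23 = 3.

3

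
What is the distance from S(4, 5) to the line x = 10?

6

The normal to the line is n = (1, 0) with |n| = 1.
|n·S − 10| = |4 − 10| = 6, so the distance is 6/1 = 6.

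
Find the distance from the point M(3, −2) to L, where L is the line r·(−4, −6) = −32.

16√13/13

d = |(-4)·3 + (-6)·(-2) − (-32)| / √(16 + 36) = |32|/(2√13) = 16√13/13.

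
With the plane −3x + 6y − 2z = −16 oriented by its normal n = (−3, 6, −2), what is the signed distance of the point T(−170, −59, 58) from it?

8

n·T − (-16) = 56.
|n| = 7, so the signed distance is 56/7 = 8.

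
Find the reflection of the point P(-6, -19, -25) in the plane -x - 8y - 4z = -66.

(2, 45, 7)

n = (-1, -8, -4), |n|² = 81, n·P − (-66) = 324, so t = 324/81 = 4.
Foot F = P − 4·n = (-2, 13, -9); the reflection is 2F − P = (2, 45, 7).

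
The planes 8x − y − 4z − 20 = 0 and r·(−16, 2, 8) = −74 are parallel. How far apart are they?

17/9

Divide the second equation by -2 to match normals: 8x − y − 4z = 37.
Both planes have normal n = (8, −1, −4), |n| = 9. Any point on the first plane is at distance |37 − 20|/|n| = 17/9 from the second.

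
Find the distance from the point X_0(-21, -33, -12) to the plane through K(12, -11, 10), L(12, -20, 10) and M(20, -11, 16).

KL = (0, -9, 0) and KM = (8, 0, 6), so a normal is n = KL × KM = (-54, 0, 72).
d = |(-54)·(-21) + 72·(-12) − 72| / √(2916 + 0 + 5184) = |198| / 90 = 11/5.

11/5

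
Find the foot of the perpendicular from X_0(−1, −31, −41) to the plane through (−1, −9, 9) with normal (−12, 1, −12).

(23, -33, -17)

n = (−12, 1, −12), |n|² = 289, and n·X_0 − (-105) = 578.
t = 578/289 = 2, so the foot is X_0 − t·n = (−1, −31, −41) − 2·(−12, 1, −12) = (23, −33, −17).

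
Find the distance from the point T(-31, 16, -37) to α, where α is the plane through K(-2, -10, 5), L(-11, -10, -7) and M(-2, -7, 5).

KL = (-9, 0, -12) and KM = (0, 3, 0), so a normal is n = KL × KM = (36, 0, -27).
Then n·(-31, 16, -37) - (-207) = 90.
|n| = √(1296 + 0 + 729) = 45, so the distance is |90|/45 = 2.

2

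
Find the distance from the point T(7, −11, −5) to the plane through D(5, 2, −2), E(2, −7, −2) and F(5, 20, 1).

1/√46

DE = (−3, −9, 0) and DF = (0, 18, 3), so a normal is n = DE × DF = (−27, 9, −54).
Then n·(7, −11, −5) − (−9) = −9.
|n| = √(729 + 81 + 2916) = 9√46, so the distance is |-9|/(9√46) = √46/46.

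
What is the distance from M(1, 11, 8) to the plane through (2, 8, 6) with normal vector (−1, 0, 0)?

1

The plane has equation n·(r − (2, 8, 6)) = 0, i.e. n·r = -2.
d = |(-1)·1 − (-2)| / √(1 + 0 + 0) = |1| / 1 = 1.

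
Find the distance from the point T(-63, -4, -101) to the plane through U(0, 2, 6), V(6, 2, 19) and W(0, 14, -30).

UV = (6, 0, 13) and UW = (0, 12, -36), so a normal is n = UV × UW = (-156, 216, 72).
Then n·(-63, -4, -101) - 864 = 828.
|n| = √(24336 + 46656 + 5184) = 276, so the distance is |828|/276 = 3.

3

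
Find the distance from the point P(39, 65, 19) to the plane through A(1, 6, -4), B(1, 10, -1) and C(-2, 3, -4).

AB = (0, 4, 3) and AC = (-3, -3, 0), so a normal is n = AB × AC = (9, -9, 12).
d = |9·39 + (-9)·65 + 12·19 − (-93)| / √(81 + 81 + 144) = |87| / (3√34) = 29√34/34.

29√34/34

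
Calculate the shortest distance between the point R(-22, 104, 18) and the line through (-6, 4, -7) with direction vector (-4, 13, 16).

15√17

Direction vector d = (-4, 13, 16).
AP = (-16, 100, 25); AP·d = 1764, |AP|² = 10881, |d|² = 441.
distance² = |AP|² − (AP·d)²/|d|² = 10881 − 3111696/441 = 3825, so the distance is 15√17.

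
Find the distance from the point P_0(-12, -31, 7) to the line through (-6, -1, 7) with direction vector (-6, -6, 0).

12√2

Direction vector d = (-6, -6, 0).
AP = (-6, -30, 0); AP·d = 216, |AP|² = 936, |d|² = 72.
distance² = |AP|² − (AP·d)²/|d|² = 936 − 46656/72 = 288, so the distance is 12√2.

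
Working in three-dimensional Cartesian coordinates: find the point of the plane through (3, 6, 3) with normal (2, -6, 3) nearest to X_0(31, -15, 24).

n = (2, -6, 3), |n|² = 49, and n·X_0 − (-21) = 245.
t = 245/49 = 5, so the foot is X_0 − t·n = (31, -15, 24) − 5·(2, -6, 3) = (21, 15, 9).

(21, 15, 9)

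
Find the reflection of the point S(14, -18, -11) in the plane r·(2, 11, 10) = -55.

n = (2, 11, 10), |n|² = 225, n·S − (-55) = -225, so t = -225/225 = -1.
Foot F = S − (-1)·n = (16, -7, -1); the reflection is 2F − S = (18, 4, 9).

(18, 4, 9)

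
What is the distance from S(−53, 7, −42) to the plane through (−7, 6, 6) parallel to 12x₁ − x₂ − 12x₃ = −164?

23/17

Parallel planes share the normal n = (12, −1, −12); since (−7, 6, 6) lies on the plane, its equation is 12x₁ − x₂ − 12x₃ = -162.
d = |12·(-53) + (-1)·7 + (-12)·(-42) − (-162)| / √(144 + 1 + 144) = |23| / 17 = 23/17.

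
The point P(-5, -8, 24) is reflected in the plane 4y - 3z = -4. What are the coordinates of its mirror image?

(-5, 24, 0)

With n = (0, 4, -3), the signed offset is (n·P − (-4))/|n|² = -100/25 = -4.
P' = P − 2t·n = (-5, -8, 24) − (-8)·(0, 4, -3) = (-5, 24, 0).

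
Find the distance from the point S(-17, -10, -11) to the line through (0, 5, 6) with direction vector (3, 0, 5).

√259

Direction vector d = (3, 0, 5).
AP = (-17, -15, -17); AP·d = -136, |AP|² = 803, |d|² = 34.
distance² = |AP|² − (AP·d)²/|d|² = 803 − 18496/34 = 259, so the distance is √259.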